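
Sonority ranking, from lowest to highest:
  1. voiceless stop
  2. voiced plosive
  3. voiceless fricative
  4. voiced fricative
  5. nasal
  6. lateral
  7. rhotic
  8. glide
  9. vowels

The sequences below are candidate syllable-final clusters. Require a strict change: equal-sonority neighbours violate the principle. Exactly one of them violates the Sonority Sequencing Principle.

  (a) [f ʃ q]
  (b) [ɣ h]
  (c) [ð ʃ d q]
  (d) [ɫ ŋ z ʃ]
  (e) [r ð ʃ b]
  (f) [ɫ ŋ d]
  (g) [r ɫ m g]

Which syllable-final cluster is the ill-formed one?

a

(a) sonority 3-3-1: ill-formed.
(b) sonority 4-3: well-formed.
(c) sonority 4-3-2-1: well-formed.
(d) sonority 6-5-4-3: well-formed.
(e) sonority 7-4-3-2: well-formed.
(f) sonority 6-5-2: well-formed.
(g) sonority 7-6-5-2: well-formed.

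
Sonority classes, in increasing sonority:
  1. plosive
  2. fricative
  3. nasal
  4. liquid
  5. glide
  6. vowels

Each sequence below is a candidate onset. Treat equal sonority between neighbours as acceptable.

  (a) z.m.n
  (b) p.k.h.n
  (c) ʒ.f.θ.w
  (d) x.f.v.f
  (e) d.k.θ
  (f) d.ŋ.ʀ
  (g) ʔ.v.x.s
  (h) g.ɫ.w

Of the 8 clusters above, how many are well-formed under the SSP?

8

(a) 2-3-3 → obeys
(b) 1-1-2-3 → obeys
(c) 2-2-2-5 → obeys
(d) 2-2-2-2 → obeys
(e) 1-1-2 → obeys
(f) 1-3-4 → obeys
(g) 1-2-2-2 → obeys
(h) 1-4-5 → obeys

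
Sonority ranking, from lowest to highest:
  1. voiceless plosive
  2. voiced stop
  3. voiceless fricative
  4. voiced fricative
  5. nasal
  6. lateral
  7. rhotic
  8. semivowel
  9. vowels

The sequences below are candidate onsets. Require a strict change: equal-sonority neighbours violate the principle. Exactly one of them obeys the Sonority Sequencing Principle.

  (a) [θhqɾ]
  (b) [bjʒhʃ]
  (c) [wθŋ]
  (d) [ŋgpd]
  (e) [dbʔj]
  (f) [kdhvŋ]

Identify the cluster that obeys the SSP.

f

(a) 3-3-1-7 → violates
(b) 2-8-4-3-3 → violates
(c) 8-3-5 → violates
(d) 5-2-1-2 → violates
(e) 2-2-1-8 → violates
(f) 1-2-3-4-5 → obeys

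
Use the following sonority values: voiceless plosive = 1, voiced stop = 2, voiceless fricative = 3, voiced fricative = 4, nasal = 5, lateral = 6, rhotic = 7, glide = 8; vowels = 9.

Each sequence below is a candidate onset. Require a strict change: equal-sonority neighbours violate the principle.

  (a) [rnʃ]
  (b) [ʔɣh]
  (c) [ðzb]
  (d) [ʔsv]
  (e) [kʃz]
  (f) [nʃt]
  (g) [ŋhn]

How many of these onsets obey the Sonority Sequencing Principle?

(a) sonority 7-5-3: ill-formed.
(b) sonority 1-4-3: ill-formed.
(c) sonority 4-4-2: ill-formed.
(d) sonority 1-3-4: well-formed.
(e) sonority 1-3-4: well-formed.
(f) sonority 5-3-1: ill-formed.
(g) sonority 5-3-5: ill-formed.

2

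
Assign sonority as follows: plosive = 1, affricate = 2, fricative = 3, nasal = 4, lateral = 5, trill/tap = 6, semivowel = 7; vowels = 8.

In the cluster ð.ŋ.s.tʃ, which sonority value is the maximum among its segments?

4

/ð/: fricative = 3.
/ŋ/: nasal = 4.
/s/: fricative = 3.
/tʃ/: affricate = 2.
The maximum is 4.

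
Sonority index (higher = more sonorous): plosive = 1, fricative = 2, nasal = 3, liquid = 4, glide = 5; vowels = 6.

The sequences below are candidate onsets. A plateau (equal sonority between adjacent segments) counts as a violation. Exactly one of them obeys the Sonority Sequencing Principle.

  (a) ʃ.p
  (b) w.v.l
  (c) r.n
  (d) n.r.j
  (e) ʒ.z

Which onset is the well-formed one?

d

(a) ʃ.p: profile 2-1 — violates.
(b) w.v.l: profile 5-2-4 — violates.
(c) r.n: profile 4-3 — violates.
(d) n.r.j: profile 3-4-5 — obeys.
(e) ʒ.z: profile 2-2 — violates.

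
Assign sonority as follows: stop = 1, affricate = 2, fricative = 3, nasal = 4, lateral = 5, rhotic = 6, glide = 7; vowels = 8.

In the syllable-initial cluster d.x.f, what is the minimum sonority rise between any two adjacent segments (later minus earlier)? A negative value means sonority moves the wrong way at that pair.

/d/ — stop, sonority 1.
/x/ — fricative, sonority 3.
/f/ — fricative, sonority 3.
/d/→/x/: change +2.
/x/→/f/: change +0.
Minimum = 0.

0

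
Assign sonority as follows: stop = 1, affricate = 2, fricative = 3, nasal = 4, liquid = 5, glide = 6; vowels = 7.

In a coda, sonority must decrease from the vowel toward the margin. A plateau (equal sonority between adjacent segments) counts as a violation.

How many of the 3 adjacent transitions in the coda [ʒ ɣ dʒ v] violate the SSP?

2

/ʒ/: fricative = 3.
/ɣ/: fricative = 3.
/dʒ/: affricate = 2.
/v/: fricative = 3.
/ʒ/→/ɣ/: 3→3 (plateau) — violation.
/ɣ/→/dʒ/: 3→2 (falls) — ok.
/dʒ/→/v/: 2→3 (does not fall) — violation.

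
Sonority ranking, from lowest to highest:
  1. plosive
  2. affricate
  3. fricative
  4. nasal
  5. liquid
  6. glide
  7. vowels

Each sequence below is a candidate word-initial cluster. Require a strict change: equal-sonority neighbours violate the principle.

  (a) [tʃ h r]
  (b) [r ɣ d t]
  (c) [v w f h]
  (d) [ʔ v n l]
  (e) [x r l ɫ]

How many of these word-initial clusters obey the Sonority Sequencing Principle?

2

(a) sonority 2-3-5: well-formed.
(b) sonority 5-3-1-1: ill-formed.
(c) sonority 3-6-3-3: ill-formed.
(d) sonority 1-3-4-5: well-formed.
(e) sonority 3-5-5-5: ill-formed.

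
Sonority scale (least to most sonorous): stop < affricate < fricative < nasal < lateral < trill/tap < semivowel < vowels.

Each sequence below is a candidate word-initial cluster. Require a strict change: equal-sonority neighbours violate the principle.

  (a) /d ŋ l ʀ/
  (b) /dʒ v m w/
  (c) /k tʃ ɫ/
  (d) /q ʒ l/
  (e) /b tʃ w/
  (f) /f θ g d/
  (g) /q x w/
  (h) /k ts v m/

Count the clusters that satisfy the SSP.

7

(a) sonority 1-4-5-6: well-formed.
(b) sonority 2-3-4-7: well-formed.
(c) sonority 1-2-5: well-formed.
(d) sonority 1-3-5: well-formed.
(e) sonority 1-2-7: well-formed.
(f) sonority 3-3-1-1: ill-formed.
(g) sonority 1-3-7: well-formed.
(h) sonority 1-2-3-4: well-formed.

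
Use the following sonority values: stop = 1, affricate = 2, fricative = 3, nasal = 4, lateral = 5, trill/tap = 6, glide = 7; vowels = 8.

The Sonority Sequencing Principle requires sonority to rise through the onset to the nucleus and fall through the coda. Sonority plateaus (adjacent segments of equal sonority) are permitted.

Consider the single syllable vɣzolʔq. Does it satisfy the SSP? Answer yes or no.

yes

Onset: /v/ is a fricative (sonority 3), /ɣ/ is a fricative (sonority 3), /z/ is a fricative (sonority 3); then the nucleus /o/ (sonority 8).
Onset profile 3-3-3-8 — rises to the nucleus.
Coda: /l/ is a lateral (sonority 5), /ʔ/ is a stop (sonority 1), /q/ is a stop (sonority 1).
Coda profile 8-5-1-1 — falls from the nucleus.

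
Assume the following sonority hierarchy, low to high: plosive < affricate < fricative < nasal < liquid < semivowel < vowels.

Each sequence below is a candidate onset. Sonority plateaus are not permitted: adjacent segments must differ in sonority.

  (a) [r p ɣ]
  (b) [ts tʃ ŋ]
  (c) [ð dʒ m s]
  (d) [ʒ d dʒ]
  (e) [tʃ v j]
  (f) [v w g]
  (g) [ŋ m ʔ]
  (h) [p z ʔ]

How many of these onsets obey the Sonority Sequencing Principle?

(a) 5-1-3 → violates
(b) 2-2-4 → violates
(c) 3-2-4-3 → violates
(d) 3-1-2 → violates
(e) 2-3-6 → obeys
(f) 3-6-1 → violates
(g) 4-4-1 → violates
(h) 1-3-1 → violates

1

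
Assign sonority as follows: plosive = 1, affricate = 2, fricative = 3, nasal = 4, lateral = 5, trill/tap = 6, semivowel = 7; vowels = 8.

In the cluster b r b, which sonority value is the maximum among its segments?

/b/ is a plosive (sonority 1).
/r/ is a trill/tap (sonority 6).
/b/ is a plosive (sonority 1).
The maximum is 6.

6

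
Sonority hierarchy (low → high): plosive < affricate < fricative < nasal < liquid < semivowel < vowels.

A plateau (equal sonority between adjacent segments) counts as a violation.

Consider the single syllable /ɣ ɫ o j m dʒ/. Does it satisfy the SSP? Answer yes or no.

yes

Onset: /ɣ/ is a fricative (sonority 3), /ɫ/ is a liquid (sonority 5); then the nucleus /o/ (sonority 7).
Onset profile 3-5-7 — rises to the nucleus.
Coda: /j/ is a semivowel (sonority 6), /m/ is a nasal (sonority 4), /dʒ/ is an affricate (sonority 2).
Coda profile 7-6-4-2 — falls from the nucleus.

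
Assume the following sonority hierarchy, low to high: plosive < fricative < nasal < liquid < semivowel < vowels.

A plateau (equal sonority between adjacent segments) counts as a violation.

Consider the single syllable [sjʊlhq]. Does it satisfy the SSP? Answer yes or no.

Onset: /s/ is a fricative (sonority 2), /j/ is a semivowel (sonority 5); then the nucleus /ʊ/ (sonority 6).
Onset profile 2-5-6 — rises to the nucleus.
Coda: /l/ is a liquid (sonority 4), /h/ is a fricative (sonority 2), /q/ is a plosive (sonority 1).
Coda profile 6-4-2-1 — falls from the nucleus.

yes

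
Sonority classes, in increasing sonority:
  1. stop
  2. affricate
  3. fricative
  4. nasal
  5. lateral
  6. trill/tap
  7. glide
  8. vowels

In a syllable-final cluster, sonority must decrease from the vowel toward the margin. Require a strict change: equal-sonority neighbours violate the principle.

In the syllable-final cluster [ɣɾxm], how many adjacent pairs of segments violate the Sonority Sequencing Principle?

2

/ɣ/ is a fricative (sonority 3).
/ɾ/ is a trill/tap (sonority 6).
/x/ is a fricative (sonority 3).
/m/ is a nasal (sonority 4).
/ɣ/→/ɾ/: 3→6 (does not fall) — violation.
/ɾ/→/x/: 6→3 (falls) — ok.
/x/→/m/: 3→4 (does not fall) — violation.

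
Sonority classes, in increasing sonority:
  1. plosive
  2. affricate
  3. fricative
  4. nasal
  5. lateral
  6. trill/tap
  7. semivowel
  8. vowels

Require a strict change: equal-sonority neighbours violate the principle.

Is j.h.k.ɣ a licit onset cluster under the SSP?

/j/: semivowel = 7.
/h/: fricative = 3.
/k/: plosive = 1.
/ɣ/: fricative = 3.
The profile is 7-3-1-3. Between /j/ (7) and /h/ (3) sonority does not rise, so the cluster violates the SSP.

no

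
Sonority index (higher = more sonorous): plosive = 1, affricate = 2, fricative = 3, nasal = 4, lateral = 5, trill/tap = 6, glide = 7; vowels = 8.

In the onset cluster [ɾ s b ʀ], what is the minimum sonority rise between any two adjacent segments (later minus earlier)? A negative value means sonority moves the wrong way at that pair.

-3

/ɾ/ — trill/tap, sonority 6.
/s/ — fricative, sonority 3.
/b/ — plosive, sonority 1.
/ʀ/ — trill/tap, sonority 6.
/ɾ/→/s/: change -3.
/s/→/b/: change -2.
/b/→/ʀ/: change +5.
Minimum = -3.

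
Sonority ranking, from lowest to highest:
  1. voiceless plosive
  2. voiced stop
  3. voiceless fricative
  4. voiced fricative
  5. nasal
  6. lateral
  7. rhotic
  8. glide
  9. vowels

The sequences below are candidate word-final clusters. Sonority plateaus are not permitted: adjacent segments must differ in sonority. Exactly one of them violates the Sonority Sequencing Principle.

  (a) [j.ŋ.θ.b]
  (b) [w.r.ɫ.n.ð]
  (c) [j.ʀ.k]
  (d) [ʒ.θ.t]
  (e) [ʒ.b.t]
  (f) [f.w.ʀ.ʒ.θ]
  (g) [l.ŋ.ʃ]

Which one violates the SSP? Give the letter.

f

(a) [j.ŋ.θ.b]: profile 8-5-3-2 — obeys.
(b) [w.r.ɫ.n.ð]: profile 8-7-6-5-4 — obeys.
(c) [j.ʀ.k]: profile 8-7-1 — obeys.
(d) [ʒ.θ.t]: profile 4-3-1 — obeys.
(e) [ʒ.b.t]: profile 4-2-1 — obeys.
(f) [f.w.ʀ.ʒ.θ]: profile 3-8-7-4-3 — violates.
(g) [l.ŋ.ʃ]: profile 6-5-3 — obeys.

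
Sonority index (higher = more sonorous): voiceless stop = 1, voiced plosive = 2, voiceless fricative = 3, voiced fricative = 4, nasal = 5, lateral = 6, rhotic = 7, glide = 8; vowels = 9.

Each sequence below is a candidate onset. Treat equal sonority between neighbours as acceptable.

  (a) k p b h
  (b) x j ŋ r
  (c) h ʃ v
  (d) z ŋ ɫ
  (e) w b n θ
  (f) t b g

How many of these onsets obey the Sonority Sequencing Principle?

(a) 1-1-2-3 → obeys
(b) 3-8-5-7 → violates
(c) 3-3-4 → obeys
(d) 4-5-6 → obeys
(e) 8-2-5-3 → violates
(f) 1-2-2 → obeys

4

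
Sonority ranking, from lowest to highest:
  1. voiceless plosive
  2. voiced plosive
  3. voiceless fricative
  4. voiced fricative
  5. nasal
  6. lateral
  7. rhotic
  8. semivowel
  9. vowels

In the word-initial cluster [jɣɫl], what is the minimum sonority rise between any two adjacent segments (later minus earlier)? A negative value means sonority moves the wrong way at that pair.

/j/ — semivowel, sonority 8.
/ɣ/ — voiced fricative, sonority 4.
/ɫ/ — lateral, sonority 6.
/l/ — lateral, sonority 6.
/j/→/ɣ/: change -4.
/ɣ/→/ɫ/: change +2.
/ɫ/→/l/: change +0.
Minimum = -4.

-4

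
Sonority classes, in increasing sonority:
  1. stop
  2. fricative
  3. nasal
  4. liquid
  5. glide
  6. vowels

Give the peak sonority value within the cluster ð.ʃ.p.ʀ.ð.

/ð/ — fricative, sonority 2.
/ʃ/ — fricative, sonority 2.
/p/ — stop, sonority 1.
/ʀ/ — liquid, sonority 4.
/ð/ — fricative, sonority 2.
The maximum is 4.

4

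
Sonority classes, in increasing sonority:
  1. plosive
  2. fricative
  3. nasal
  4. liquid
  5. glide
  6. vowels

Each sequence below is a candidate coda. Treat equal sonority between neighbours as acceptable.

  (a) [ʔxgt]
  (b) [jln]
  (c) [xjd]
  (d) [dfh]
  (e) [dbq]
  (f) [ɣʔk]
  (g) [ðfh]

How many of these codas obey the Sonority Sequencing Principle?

4

(a) [ʔxgt]: profile 1-2-1-1 — violates.
(b) [jln]: profile 5-4-3 — obeys.
(c) [xjd]: profile 2-5-1 — violates.
(d) [dfh]: profile 1-2-2 — violates.
(e) [dbq]: profile 1-1-1 — obeys.
(f) [ɣʔk]: profile 2-1-1 — obeys.
(g) [ðfh]: profile 2-2-2 — obeys.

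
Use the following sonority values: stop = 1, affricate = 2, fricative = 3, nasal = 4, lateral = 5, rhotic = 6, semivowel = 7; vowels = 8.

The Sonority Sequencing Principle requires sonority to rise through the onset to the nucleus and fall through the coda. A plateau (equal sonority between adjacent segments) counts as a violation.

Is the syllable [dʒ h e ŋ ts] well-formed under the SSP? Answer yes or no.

Onset: /dʒ/ is an affricate (sonority 2), /h/ is a fricative (sonority 3); then the nucleus /e/ (sonority 8).
Onset profile 2-3-8 — rises to the nucleus.
Coda: /ŋ/ is a nasal (sonority 4), /ts/ is an affricate (sonority 2).
Coda profile 8-4-2 — falls from the nucleus.

yes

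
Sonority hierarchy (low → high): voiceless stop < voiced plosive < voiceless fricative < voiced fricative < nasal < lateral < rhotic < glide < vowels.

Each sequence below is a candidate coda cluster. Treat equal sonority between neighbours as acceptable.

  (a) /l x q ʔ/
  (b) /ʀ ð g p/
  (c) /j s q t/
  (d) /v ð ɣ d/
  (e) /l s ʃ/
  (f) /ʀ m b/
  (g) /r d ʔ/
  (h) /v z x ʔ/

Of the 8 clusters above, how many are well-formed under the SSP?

8

(a) sonority 6-3-1-1: well-formed.
(b) sonority 7-4-2-1: well-formed.
(c) sonority 8-3-1-1: well-formed.
(d) sonority 4-4-4-2: well-formed.
(e) sonority 6-3-3: well-formed.
(f) sonority 7-5-2: well-formed.
(g) sonority 7-2-1: well-formed.
(h) sonority 4-4-3-1: well-formed.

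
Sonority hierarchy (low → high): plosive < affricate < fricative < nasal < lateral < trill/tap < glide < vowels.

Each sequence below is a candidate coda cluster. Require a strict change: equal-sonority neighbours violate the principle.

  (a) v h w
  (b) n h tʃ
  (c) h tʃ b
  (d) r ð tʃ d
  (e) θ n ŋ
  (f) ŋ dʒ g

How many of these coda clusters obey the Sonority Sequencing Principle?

(a) sonority 3-3-7: ill-formed.
(b) sonority 4-3-2: well-formed.
(c) sonority 3-2-1: well-formed.
(d) sonority 6-3-2-1: well-formed.
(e) sonority 3-4-4: ill-formed.
(f) sonority 4-2-1: well-formed.

4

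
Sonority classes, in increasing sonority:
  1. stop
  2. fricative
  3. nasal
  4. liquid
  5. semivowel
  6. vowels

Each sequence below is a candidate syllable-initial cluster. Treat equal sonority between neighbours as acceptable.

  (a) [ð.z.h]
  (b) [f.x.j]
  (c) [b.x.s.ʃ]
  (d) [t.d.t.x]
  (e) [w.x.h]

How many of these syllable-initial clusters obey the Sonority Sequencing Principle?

4

(a) [ð.z.h]: profile 2-2-2 — obeys.
(b) [f.x.j]: profile 2-2-5 — obeys.
(c) [b.x.s.ʃ]: profile 1-2-2-2 — obeys.
(d) [t.d.t.x]: profile 1-1-1-2 — obeys.
(e) [w.x.h]: profile 5-2-2 — violates.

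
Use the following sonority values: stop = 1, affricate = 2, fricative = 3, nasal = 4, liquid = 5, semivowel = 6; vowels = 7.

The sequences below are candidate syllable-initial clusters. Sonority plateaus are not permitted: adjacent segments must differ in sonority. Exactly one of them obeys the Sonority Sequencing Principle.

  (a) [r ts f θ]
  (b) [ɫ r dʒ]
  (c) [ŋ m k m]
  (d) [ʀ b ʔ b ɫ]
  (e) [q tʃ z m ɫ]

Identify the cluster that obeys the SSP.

(a) 5-2-3-3 → violates
(b) 5-5-2 → violates
(c) 4-4-1-4 → violates
(d) 5-1-1-1-5 → violates
(e) 1-2-3-4-5 → obeys

e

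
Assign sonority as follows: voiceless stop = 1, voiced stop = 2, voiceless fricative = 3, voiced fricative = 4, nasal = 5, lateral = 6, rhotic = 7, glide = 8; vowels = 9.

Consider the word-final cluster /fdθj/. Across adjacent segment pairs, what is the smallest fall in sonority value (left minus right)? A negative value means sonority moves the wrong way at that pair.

/f/: voiceless fricative = 3.
/d/: voiced stop = 2.
/θ/: voiceless fricative = 3.
/j/: glide = 8.
/f/→/d/: change +1.
/d/→/θ/: change -1.
/θ/→/j/: change -5.
Minimum = -5.

-5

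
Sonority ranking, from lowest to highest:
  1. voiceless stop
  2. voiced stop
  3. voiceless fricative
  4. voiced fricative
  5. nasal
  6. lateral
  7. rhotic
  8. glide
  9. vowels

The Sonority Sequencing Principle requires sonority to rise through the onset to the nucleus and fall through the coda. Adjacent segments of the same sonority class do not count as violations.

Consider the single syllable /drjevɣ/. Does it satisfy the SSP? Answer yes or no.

Onset: /d/ is a voiced stop (sonority 2), /r/ is a rhotic (sonority 7), /j/ is a glide (sonority 8); then the nucleus /e/ (sonority 9).
Onset profile 2-7-8-9 — rises to the nucleus.
Coda: /v/ is a voiced fricative (sonority 4), /ɣ/ is a voiced fricative (sonority 4).
Coda profile 9-4-4 — falls from the nucleus.

yes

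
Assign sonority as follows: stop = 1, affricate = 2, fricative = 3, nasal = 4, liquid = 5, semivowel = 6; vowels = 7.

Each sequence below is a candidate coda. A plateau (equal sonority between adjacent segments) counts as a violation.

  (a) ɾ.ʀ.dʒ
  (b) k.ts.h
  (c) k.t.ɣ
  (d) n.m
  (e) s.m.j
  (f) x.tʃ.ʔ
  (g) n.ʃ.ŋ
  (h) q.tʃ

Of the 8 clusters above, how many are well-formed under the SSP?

(a) sonority 5-5-2: ill-formed.
(b) sonority 1-2-3: ill-formed.
(c) sonority 1-1-3: ill-formed.
(d) sonority 4-4: ill-formed.
(e) sonority 3-4-6: ill-formed.
(f) sonority 3-2-1: well-formed.
(g) sonority 4-3-4: ill-formed.
(h) sonority 1-2: ill-formed.

1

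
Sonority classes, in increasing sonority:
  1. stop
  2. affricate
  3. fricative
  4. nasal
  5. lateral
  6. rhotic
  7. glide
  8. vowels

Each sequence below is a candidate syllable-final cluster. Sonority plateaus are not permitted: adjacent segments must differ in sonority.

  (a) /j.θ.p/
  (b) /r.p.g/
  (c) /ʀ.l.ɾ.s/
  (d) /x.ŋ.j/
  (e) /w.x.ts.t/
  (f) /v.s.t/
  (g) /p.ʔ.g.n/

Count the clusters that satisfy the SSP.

2

(a) sonority 7-3-1: well-formed.
(b) sonority 6-1-1: ill-formed.
(c) sonority 6-5-6-3: ill-formed.
(d) sonority 3-4-7: ill-formed.
(e) sonority 7-3-2-1: well-formed.
(f) sonority 3-3-1: ill-formed.
(g) sonority 1-1-1-4: ill-formed.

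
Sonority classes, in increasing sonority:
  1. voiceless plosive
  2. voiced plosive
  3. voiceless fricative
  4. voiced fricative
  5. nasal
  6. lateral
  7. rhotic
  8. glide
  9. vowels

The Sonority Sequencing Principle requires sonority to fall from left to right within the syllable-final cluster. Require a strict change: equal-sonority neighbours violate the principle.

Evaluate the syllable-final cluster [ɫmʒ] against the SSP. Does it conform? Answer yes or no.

/ɫ/ is a lateral (sonority 6).
/m/ is a nasal (sonority 5).
/ʒ/ is a voiced fricative (sonority 4).
The profile 6-5-4 strictly falls, so the syllable-final cluster satisfies the SSP.

yes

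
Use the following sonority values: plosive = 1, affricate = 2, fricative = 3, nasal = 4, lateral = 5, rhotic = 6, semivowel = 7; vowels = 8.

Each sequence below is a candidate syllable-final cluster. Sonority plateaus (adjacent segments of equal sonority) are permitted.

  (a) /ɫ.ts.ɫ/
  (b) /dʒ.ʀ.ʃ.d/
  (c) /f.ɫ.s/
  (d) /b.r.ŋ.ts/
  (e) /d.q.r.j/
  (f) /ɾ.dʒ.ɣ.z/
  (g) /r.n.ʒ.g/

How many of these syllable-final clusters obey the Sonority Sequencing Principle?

(a) 5-2-5 → violates
(b) 2-6-3-1 → violates
(c) 3-5-3 → violates
(d) 1-6-4-2 → violates
(e) 1-1-6-7 → violates
(f) 6-2-3-3 → violates
(g) 6-4-3-1 → obeys

1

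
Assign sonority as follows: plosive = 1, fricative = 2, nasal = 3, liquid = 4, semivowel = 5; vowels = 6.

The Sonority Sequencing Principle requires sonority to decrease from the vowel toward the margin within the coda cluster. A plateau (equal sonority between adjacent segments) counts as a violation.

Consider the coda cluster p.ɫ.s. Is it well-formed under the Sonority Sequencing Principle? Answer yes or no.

/p/: plosive = 1.
/ɫ/: liquid = 4.
/s/: fricative = 2.
The profile is 1-4-2. Between /p/ (1) and /ɫ/ (4) sonority does not fall, so the cluster violates the SSP.

no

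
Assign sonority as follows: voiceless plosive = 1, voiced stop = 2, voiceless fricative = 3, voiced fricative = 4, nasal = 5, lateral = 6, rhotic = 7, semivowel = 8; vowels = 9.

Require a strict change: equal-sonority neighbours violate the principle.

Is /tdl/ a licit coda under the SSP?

/t/ — voiceless plosive, sonority 1.
/d/ — voiced stop, sonority 2.
/l/ — lateral, sonority 6.
The profile is 1-2-6. Between /t/ (1) and /d/ (2) sonority does not fall, so the cluster violates the SSP.

no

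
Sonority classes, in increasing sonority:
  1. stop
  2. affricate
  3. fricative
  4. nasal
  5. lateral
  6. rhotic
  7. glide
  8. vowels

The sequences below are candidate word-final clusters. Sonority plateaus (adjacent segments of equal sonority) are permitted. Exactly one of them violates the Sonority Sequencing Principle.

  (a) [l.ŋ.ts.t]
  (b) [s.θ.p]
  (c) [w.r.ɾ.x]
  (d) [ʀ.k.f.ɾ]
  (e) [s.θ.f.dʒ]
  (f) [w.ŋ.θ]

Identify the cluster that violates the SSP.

d

(a) sonority 5-4-2-1: well-formed.
(b) sonority 3-3-1: well-formed.
(c) sonority 7-6-6-3: well-formed.
(d) sonority 6-1-3-6: ill-formed.
(e) sonority 3-3-3-2: well-formed.
(f) sonority 7-4-3: well-formed.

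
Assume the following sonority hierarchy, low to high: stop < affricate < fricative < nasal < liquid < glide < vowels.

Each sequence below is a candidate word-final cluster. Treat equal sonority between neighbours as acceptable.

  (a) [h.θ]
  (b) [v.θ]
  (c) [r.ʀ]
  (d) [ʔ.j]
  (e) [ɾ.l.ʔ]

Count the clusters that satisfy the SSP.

4

(a) 3-3 → obeys
(b) 3-3 → obeys
(c) 5-5 → obeys
(d) 1-6 → violates
(e) 5-5-1 → obeys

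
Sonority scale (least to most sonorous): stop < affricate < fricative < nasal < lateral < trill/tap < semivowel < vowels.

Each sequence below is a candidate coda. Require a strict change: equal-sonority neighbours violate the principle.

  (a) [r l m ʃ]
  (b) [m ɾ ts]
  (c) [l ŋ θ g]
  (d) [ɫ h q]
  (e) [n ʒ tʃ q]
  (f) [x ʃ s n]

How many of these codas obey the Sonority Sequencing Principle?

(a) sonority 6-5-4-3: well-formed.
(b) sonority 4-6-2: ill-formed.
(c) sonority 5-4-3-1: well-formed.
(d) sonority 5-3-1: well-formed.
(e) sonority 4-3-2-1: well-formed.
(f) sonority 3-3-3-4: ill-formed.

4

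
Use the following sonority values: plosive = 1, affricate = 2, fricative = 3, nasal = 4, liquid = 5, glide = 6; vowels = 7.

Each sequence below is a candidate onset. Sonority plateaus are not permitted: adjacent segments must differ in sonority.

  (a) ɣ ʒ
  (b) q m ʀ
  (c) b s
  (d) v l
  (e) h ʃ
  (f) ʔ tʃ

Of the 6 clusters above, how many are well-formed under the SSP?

4

(a) 3-3 → violates
(b) 1-4-5 → obeys
(c) 1-3 → obeys
(d) 3-5 → obeys
(e) 3-3 → violates
(f) 1-2 → obeys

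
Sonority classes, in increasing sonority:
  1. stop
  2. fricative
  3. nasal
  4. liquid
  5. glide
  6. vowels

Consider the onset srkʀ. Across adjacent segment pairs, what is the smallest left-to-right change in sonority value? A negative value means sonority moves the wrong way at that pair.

-3

/s/ — fricative, sonority 2.
/r/ — liquid, sonority 4.
/k/ — stop, sonority 1.
/ʀ/ — liquid, sonority 4.
/s/→/r/: change +2.
/r/→/k/: change -3.
/k/→/ʀ/: change +3.
Minimum = -3.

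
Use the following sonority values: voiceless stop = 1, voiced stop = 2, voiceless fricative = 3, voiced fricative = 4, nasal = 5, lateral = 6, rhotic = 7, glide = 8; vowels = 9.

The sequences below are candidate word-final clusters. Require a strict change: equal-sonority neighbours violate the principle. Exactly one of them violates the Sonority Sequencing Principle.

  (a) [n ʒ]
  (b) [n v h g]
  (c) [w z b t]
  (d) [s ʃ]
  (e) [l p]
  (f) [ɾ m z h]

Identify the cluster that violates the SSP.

d

(a) [n ʒ]: profile 5-4 — obeys.
(b) [n v h g]: profile 5-4-3-2 — obeys.
(c) [w z b t]: profile 8-4-2-1 — obeys.
(d) [s ʃ]: profile 3-3 — violates.
(e) [l p]: profile 6-1 — obeys.
(f) [ɾ m z h]: profile 7-5-4-3 — obeys.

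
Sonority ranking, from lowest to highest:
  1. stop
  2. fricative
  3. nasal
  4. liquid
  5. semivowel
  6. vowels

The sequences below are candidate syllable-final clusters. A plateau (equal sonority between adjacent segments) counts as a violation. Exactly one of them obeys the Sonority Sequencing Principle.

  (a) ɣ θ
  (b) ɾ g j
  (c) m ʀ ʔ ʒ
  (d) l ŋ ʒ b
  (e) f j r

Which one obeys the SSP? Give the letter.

(a) sonority 2-2: ill-formed.
(b) sonority 4-1-5: ill-formed.
(c) sonority 3-4-1-2: ill-formed.
(d) sonority 4-3-2-1: well-formed.
(e) sonority 2-5-4: ill-formed.

d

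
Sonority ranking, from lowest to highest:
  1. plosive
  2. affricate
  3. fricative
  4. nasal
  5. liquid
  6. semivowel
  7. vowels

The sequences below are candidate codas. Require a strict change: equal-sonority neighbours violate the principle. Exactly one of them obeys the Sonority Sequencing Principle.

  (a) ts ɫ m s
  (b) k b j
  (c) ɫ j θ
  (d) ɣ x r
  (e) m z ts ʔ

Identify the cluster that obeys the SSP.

(a) sonority 2-5-4-3: ill-formed.
(b) sonority 1-1-6: ill-formed.
(c) sonority 5-6-3: ill-formed.
(d) sonority 3-3-5: ill-formed.
(e) sonority 4-3-2-1: well-formed.

e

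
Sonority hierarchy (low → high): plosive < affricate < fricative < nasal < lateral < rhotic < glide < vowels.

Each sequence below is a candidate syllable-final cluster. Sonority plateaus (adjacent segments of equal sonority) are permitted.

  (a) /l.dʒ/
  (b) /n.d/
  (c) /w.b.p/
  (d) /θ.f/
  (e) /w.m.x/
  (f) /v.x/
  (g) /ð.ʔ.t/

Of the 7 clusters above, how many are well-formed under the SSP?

(a) 5-2 → obeys
(b) 4-1 → obeys
(c) 7-1-1 → obeys
(d) 3-3 → obeys
(e) 7-4-3 → obeys
(f) 3-3 → obeys
(g) 3-1-1 → obeys

7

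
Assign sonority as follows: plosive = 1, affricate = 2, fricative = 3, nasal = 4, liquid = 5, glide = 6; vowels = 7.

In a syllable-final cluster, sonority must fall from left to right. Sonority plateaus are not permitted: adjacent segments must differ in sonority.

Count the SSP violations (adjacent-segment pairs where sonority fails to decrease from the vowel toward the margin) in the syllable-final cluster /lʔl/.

/l/ is a liquid (sonority 5).
/ʔ/ is a plosive (sonority 1).
/l/ is a liquid (sonority 5).
/l/→/ʔ/: 5→1 (falls) — ok.
/ʔ/→/l/: 1→5 (does not fall) — violation.

1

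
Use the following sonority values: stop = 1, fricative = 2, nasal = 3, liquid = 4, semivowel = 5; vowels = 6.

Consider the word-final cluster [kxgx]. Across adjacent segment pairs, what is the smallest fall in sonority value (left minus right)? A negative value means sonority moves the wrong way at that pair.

/k/ — stop, sonority 1.
/x/ — fricative, sonority 2.
/g/ — stop, sonority 1.
/x/ — fricative, sonority 2.
/k/→/x/: change -1.
/x/→/g/: change +1.
/g/→/x/: change -1.
Minimum = -1.

-1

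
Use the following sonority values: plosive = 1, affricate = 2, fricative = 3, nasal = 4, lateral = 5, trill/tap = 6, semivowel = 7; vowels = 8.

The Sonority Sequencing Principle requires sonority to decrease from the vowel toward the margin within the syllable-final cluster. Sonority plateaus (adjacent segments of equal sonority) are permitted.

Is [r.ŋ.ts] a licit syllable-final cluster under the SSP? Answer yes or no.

/r/ — trill/tap, sonority 6.
/ŋ/ — nasal, sonority 4.
/ts/ — affricate, sonority 2.
The profile 6-4-2 strictly falls, so the syllable-final cluster satisfies the SSP.

yes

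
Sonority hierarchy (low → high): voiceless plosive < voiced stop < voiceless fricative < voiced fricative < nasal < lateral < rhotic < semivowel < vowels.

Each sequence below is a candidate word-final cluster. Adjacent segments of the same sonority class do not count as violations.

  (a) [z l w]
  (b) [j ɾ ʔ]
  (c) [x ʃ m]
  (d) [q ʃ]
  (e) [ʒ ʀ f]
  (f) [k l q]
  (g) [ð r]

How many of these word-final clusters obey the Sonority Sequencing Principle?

1

(a) sonority 4-6-8: ill-formed.
(b) sonority 8-7-1: well-formed.
(c) sonority 3-3-5: ill-formed.
(d) sonority 1-3: ill-formed.
(e) sonority 4-7-3: ill-formed.
(f) sonority 1-6-1: ill-formed.
(g) sonority 4-7: ill-formed.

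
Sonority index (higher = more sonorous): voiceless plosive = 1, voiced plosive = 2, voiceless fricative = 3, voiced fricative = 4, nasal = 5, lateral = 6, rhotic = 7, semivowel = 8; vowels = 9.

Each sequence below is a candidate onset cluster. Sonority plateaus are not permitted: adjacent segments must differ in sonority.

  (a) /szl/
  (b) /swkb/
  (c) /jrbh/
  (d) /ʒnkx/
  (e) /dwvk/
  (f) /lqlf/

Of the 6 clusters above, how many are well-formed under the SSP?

(a) sonority 3-4-6: well-formed.
(b) sonority 3-8-1-2: ill-formed.
(c) sonority 8-7-2-3: ill-formed.
(d) sonority 4-5-1-3: ill-formed.
(e) sonority 2-8-4-1: ill-formed.
(f) sonority 6-1-6-3: ill-formed.

1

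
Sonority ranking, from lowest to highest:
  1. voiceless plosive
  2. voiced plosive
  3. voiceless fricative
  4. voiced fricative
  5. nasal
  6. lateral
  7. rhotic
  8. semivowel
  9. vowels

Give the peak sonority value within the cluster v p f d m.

/v/: voiced fricative = 4.
/p/: voiceless plosive = 1.
/f/: voiceless fricative = 3.
/d/: voiced plosive = 2.
/m/: nasal = 5.
The maximum is 5.

5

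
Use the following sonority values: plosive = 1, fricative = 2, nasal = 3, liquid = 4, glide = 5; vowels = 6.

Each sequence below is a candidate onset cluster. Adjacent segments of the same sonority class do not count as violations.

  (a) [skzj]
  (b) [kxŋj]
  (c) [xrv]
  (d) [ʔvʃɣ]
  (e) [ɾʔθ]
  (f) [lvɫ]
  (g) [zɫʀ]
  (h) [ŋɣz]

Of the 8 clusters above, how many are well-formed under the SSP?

3

(a) [skzj]: profile 2-1-2-5 — violates.
(b) [kxŋj]: profile 1-2-3-5 — obeys.
(c) [xrv]: profile 2-4-2 — violates.
(d) [ʔvʃɣ]: profile 1-2-2-2 — obeys.
(e) [ɾʔθ]: profile 4-1-2 — violates.
(f) [lvɫ]: profile 4-2-4 — violates.
(g) [zɫʀ]: profile 2-4-4 — obeys.
(h) [ŋɣz]: profile 3-2-2 — violates.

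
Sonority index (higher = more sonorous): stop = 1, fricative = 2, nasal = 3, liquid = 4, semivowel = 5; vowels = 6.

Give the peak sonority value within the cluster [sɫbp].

4

/s/: fricative = 2.
/ɫ/: liquid = 4.
/b/: stop = 1.
/p/: stop = 1.
The maximum is 4.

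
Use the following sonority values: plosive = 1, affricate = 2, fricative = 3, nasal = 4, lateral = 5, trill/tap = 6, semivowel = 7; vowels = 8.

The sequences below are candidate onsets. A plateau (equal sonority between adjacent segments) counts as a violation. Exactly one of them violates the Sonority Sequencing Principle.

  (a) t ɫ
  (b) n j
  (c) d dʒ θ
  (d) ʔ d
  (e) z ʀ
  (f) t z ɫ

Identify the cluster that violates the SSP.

d

(a) sonority 1-5: well-formed.
(b) sonority 4-7: well-formed.
(c) sonority 1-2-3: well-formed.
(d) sonority 1-1: ill-formed.
(e) sonority 3-6: well-formed.
(f) sonority 1-3-5: well-formed.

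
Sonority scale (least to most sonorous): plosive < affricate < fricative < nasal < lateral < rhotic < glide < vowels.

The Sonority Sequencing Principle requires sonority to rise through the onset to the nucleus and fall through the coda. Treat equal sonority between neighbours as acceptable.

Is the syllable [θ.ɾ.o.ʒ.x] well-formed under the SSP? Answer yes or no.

Onset: /θ/ is a fricative (sonority 3), /ɾ/ is a rhotic (sonority 6); then the nucleus /o/ (sonority 8).
Onset profile 3-6-8 — rises to the nucleus.
Coda: /ʒ/ is a fricative (sonority 3), /x/ is a fricative (sonority 3).
Coda profile 8-3-3 — falls from the nucleus.

yes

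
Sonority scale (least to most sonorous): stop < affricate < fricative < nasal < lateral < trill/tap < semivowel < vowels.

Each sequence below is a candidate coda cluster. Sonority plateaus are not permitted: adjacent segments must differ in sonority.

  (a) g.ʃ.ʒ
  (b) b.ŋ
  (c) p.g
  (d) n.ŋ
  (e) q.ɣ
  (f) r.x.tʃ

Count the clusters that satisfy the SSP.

(a) sonority 1-3-3: ill-formed.
(b) sonority 1-4: ill-formed.
(c) sonority 1-1: ill-formed.
(d) sonority 4-4: ill-formed.
(e) sonority 1-3: ill-formed.
(f) sonority 6-3-2: well-formed.

1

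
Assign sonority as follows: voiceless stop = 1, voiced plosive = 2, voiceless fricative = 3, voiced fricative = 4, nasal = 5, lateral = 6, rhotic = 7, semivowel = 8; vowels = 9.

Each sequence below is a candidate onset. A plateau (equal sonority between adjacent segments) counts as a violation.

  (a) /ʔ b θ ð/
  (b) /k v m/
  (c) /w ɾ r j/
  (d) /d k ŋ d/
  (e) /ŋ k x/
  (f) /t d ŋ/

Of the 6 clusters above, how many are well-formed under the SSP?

3

(a) sonority 1-2-3-4: well-formed.
(b) sonority 1-4-5: well-formed.
(c) sonority 8-7-7-8: ill-formed.
(d) sonority 2-1-5-2: ill-formed.
(e) sonority 5-1-3: ill-formed.
(f) sonority 1-2-5: well-formed.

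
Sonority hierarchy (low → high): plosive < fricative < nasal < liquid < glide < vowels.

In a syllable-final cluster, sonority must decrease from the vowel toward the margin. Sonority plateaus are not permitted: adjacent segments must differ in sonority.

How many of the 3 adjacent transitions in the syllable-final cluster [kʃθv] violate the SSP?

3

/k/ — plosive, sonority 1.
/ʃ/ — fricative, sonority 2.
/θ/ — fricative, sonority 2.
/v/ — fricative, sonority 2.
/k/→/ʃ/: 1→2 (does not fall) — violation.
/ʃ/→/θ/: 2→2 (plateau) — violation.
/θ/→/v/: 2→2 (plateau) — violation.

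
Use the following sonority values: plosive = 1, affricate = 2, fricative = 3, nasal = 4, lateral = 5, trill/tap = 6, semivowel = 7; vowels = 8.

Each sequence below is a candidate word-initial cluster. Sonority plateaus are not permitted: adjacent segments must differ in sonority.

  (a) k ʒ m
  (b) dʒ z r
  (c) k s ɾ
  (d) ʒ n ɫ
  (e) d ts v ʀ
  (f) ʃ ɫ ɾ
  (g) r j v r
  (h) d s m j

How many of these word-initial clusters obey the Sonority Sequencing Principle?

(a) sonority 1-3-4: well-formed.
(b) sonority 2-3-6: well-formed.
(c) sonority 1-3-6: well-formed.
(d) sonority 3-4-5: well-formed.
(e) sonority 1-2-3-6: well-formed.
(f) sonority 3-5-6: well-formed.
(g) sonority 6-7-3-6: ill-formed.
(h) sonority 1-3-4-7: well-formed.

7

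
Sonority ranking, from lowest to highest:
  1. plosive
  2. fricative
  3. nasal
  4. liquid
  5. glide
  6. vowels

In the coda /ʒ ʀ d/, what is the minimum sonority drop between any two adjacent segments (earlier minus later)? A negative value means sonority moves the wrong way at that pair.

-2

/ʒ/ — fricative, sonority 2.
/ʀ/ — liquid, sonority 4.
/d/ — plosive, sonority 1.
/ʒ/→/ʀ/: change -2.
/ʀ/→/d/: change +3.
Minimum = -2.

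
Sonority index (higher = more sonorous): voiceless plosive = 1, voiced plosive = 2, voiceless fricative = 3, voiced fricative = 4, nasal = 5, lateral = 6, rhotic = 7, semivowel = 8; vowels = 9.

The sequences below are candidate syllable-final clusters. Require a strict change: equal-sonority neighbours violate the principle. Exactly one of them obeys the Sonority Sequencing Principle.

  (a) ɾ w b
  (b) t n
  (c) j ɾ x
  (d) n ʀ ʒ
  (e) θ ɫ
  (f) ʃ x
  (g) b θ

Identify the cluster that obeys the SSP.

(a) sonority 7-8-2: ill-formed.
(b) sonority 1-5: ill-formed.
(c) sonority 8-7-3: well-formed.
(d) sonority 5-7-4: ill-formed.
(e) sonority 3-6: ill-formed.
(f) sonority 3-3: ill-formed.
(g) sonority 2-3: ill-formed.

c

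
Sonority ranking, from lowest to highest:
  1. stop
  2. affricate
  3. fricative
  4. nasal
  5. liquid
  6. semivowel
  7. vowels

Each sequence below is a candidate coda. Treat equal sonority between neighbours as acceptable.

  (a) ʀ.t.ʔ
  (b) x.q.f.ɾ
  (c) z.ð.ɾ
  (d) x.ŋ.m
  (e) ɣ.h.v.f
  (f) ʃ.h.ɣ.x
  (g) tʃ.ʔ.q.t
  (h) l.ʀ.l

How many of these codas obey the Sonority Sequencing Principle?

5

(a) sonority 5-1-1: well-formed.
(b) sonority 3-1-3-5: ill-formed.
(c) sonority 3-3-5: ill-formed.
(d) sonority 3-4-4: ill-formed.
(e) sonority 3-3-3-3: well-formed.
(f) sonority 3-3-3-3: well-formed.
(g) sonority 2-1-1-1: well-formed.
(h) sonority 5-5-5: well-formed.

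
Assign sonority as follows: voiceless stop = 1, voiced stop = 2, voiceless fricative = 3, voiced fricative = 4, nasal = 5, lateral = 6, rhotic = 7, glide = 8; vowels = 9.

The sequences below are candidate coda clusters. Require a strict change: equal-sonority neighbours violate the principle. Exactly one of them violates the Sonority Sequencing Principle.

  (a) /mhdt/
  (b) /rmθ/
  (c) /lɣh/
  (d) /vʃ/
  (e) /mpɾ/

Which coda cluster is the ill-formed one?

(a) 5-3-2-1 → obeys
(b) 7-5-3 → obeys
(c) 6-4-3 → obeys
(d) 4-3 → obeys
(e) 5-1-7 → violates

e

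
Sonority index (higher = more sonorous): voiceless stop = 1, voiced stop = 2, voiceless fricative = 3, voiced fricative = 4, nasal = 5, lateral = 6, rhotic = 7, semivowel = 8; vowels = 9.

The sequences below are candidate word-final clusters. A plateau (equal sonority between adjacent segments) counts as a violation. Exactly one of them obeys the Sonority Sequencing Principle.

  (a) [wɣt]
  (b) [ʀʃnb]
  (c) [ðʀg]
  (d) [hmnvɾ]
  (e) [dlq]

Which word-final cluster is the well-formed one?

(a) sonority 8-4-1: well-formed.
(b) sonority 7-3-5-2: ill-formed.
(c) sonority 4-7-2: ill-formed.
(d) sonority 3-5-5-4-7: ill-formed.
(e) sonority 2-6-1: ill-formed.

a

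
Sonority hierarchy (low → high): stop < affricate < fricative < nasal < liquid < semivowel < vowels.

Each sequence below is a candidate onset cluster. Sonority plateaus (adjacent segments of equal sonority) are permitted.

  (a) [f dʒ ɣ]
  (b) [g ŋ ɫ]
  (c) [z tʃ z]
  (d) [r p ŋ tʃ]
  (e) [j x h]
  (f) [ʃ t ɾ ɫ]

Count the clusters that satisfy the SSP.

1

(a) sonority 3-2-3: ill-formed.
(b) sonority 1-4-5: well-formed.
(c) sonority 3-2-3: ill-formed.
(d) sonority 5-1-4-2: ill-formed.
(e) sonority 6-3-3: ill-formed.
(f) sonority 3-1-5-5: ill-formed.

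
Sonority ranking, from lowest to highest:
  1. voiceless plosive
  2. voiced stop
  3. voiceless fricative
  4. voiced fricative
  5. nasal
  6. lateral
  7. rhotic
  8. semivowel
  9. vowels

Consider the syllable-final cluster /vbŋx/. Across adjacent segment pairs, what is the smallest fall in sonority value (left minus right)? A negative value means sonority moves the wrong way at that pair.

-3

/v/: voiced fricative = 4.
/b/: voiced stop = 2.
/ŋ/: nasal = 5.
/x/: voiceless fricative = 3.
/v/→/b/: change +2.
/b/→/ŋ/: change -3.
/ŋ/→/x/: change +2.
Minimum = -3.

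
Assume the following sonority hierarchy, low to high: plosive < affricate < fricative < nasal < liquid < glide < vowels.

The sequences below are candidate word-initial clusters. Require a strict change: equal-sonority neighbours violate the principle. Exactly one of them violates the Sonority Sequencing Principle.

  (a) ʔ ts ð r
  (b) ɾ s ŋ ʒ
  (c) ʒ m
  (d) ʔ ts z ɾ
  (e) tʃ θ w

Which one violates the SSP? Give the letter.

b

(a) 1-2-3-5 → obeys
(b) 5-3-4-3 → violates
(c) 3-4 → obeys
(d) 1-2-3-5 → obeys
(e) 2-3-6 → obeys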